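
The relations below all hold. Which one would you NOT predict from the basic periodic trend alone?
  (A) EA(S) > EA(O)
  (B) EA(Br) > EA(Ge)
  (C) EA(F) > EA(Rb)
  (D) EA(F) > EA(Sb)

The general trend: electron affinity increases across a period and decreases down a group.
(A) S (period 3, group 16) vs O (period 2, group 16): the stated order contradicts the simple trend.
(B) Br (period 4, group 17) vs Ge (period 4, group 14): the stated order agrees with the simple trend.
(C) F (period 2, group 17) vs Rb (period 5, group 1): the stated order agrees with the simple trend.
(D) F (period 2, group 17) vs Sb (period 5, group 15): the stated order agrees with the simple trend.
The exception is (A): the compact 2p subshell of O repels the added electron more than S's larger 3p does.

(A)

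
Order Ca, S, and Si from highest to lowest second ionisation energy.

IE_2 is the cost of taking one more electron from the +1 cation: Ca⁺ still has 1 valence electron; S⁺ still has 5 valence electrons; Si⁺ still has 3 valence electrons.
All are still removing valence electrons, so compare the +1 ions as you would atoms: IE_2 generally rises across a period (higher Z_eff) and falls down a group (larger shell), subject to the usual subshell exceptions.
Valence configurations: Ca⁺ [Ar]4s¹, S⁺ [Ne]3s²3p³, Si⁺ [Ne]3s²3p¹.
Tabulated IE_2 (kJ/mol): Ca 1145, S 2252, Si 1577.
Hence IE_2: Ca < Si < S.

S, Si, Ca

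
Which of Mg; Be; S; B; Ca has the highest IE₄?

B

Consider each +3 ion: Mg³⁺ is already 1 electron into the core; Be³⁺ is already 1 electron into the core; S³⁺ still has 3 valence electrons; B³⁺ is the bare [He] core; Ca³⁺ is already 1 electron into the core.
Breaking into a closed-shell core is much more expensive than removing a leftover valence electron — Ca, Mg, Be and B have the largest IE_4 here.
Tabulated IE_4 (kJ/mol): Mg 10543, Be 21007, S 4556, B 25026, Ca 6491.
So the fourth ionization energies run S < Ca < Mg < Be < B.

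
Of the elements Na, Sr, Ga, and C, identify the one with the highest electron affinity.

C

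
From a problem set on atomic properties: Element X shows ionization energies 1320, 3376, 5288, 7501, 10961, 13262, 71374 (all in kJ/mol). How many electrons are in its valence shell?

6

Look for the largest jump between consecutive ionization energies: IE7/IE6 ≈ 5.4, far larger than any earlier ratio.
That jump marks the point where a core electron is being removed. So the atom has 6 valence electrons.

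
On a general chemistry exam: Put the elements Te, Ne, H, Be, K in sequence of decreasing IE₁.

H is in period 1, group 1; Be is in period 2, group 2; Ne is in period 2, group 18; K is in period 4, group 1; Te is in period 5, group 16.
First ionization energy rises across a period (greater Z_eff holds electrons more tightly) and falls down a group (valence electrons are farther from the nucleus).
These span different periods and groups, so the two trends combine.
Te > K: the two effects oppose for this pair; the across-period effect wins (869 vs 419 kJ/mol).
Be > Te: period and group pull opposite ways; the down-group shift dominates (900 vs 869 kJ/mol).
H > Be: the two effects oppose for this pair; the down-group effect wins (1312 vs 900 kJ/mol).
Ne > H: period and group pull opposite ways; the across-period shift dominates (2081 vs 1312 kJ/mol).
For reference (kJ/mol): H 1312, Be 900, Ne 2081, K 419, Te 869.
So from highest to lowest: Ne > H > Be > Te > K.

Ne > H > Be > Te > K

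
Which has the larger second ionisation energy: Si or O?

IE_2 is the cost of taking one more electron from the +1 cation: Si⁺ still has 3 valence electrons; O⁺ still has 5 valence electrons.
All are still removing valence electrons, so compare the +1 ions as you would atoms: IE_2 generally rises across a period (higher Z_eff) and falls down a group (larger shell), subject to the usual subshell exceptions.
Valence configurations: Si⁺ [Ne]3s²3p¹, O⁺ [He]2s²2p³.
Approximate IE_2 values (kJ/mol): Si 1577, O 3388.
Overall IE_2 order: Si < O.

O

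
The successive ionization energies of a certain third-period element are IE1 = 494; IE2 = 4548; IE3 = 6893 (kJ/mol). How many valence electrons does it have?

1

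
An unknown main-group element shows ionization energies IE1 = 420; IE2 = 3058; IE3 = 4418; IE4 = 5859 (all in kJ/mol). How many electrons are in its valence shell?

1

Look for the largest jump between consecutive ionization energies: IE2/IE1 ≈ 7.3, far larger than any earlier ratio.
That jump marks the point where a core electron is being removed. So the atom has 1 valence electron.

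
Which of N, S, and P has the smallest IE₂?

The second ionization energy removes an electron from the +1 ion. For each element: N⁺ still has 4 valence electrons; S⁺ still has 5 valence electrons; P⁺ still has 4 valence electrons.
All are still removing valence electrons, so compare the +1 ions as you would atoms: IE_2 generally rises across a period (higher Z_eff) and falls down a group (larger shell), subject to the usual subshell exceptions.
Valence configurations: N⁺ [He]2s²2p², S⁺ [Ne]3s²3p³, P⁺ [Ne]3s²3p².
Tabulated IE_2 (kJ/mol): N 2856, S 2252, P 1907.
So the second ionization energies run P < S < N.

P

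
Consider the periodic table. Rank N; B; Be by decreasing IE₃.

After 2 electrons have been removed, what remains? N²⁺ still has 3 valence electrons; B²⁺ still has 1 valence electron; Be²⁺ is the bare [He] core.
Breaking into a closed-shell core is much more expensive than removing a leftover valence electron — Be has the largest IE_3 here.
Valence configurations: N²⁺ [He]2s²2p¹, B²⁺ [He]2s¹.
Approximate IE_3 values (kJ/mol): N 4578, B 3660, Be 14849.
Hence IE_3: B < N < Be.

Be > N > B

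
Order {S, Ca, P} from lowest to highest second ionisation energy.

Ca < P < S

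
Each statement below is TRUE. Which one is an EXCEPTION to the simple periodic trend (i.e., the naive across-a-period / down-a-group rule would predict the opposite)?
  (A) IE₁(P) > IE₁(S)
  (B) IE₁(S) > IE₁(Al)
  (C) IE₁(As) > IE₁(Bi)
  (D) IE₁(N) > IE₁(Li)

(A)

The general trend: IE₁ increases across a period and decreases down a group.
(A) P (period 3, group 15) vs S (period 3, group 16): the stated order contradicts the simple trend.
(B) S (period 3, group 16) vs Al (period 3, group 13): the stated order agrees with the simple trend.
(C) As (period 4, group 15) vs Bi (period 6, group 15): the stated order agrees with the simple trend.
(D) N (period 2, group 15) vs Li (period 2, group 1): the stated order agrees with the simple trend.
The exception is (A): S (3p⁴) ionizes more easily than half-filled P (3p³) because the paired 3p electron in S is pushed out by e⁻–e⁻ repulsion.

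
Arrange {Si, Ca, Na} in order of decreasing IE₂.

Na > Si > Ca

Consider each +1 ion: Si⁺ still has 3 valence electrons; Ca⁺ still has 1 valence electron; Na⁺ is the bare [Ne] core.
Pulling an electron out of a noble-gas core costs far more than removing a remaining valence electron, so Na sits at the high end of IE_2.
Valence configurations: Si⁺ [Ne]3s²3p¹, Ca⁺ [Ar]4s¹.
Tabulated IE_2 (kJ/mol): Si 1577, Ca 1145, Na 4562.
Hence IE_2: Ca < Si < Na.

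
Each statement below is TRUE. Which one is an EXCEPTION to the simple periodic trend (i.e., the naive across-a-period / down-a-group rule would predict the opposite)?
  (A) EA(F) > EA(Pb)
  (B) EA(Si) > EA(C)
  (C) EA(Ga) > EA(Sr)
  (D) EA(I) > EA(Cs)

(B)

The general trend: electron affinity increases across a period and decreases down a group.
(A) F (period 2, group 17) vs Pb (period 6, group 14): the stated order agrees with the simple trend.
(B) Si (period 3, group 14) vs C (period 2, group 14): the stated order contradicts the simple trend.
(C) Ga (period 4, group 13) vs Sr (period 5, group 2): the stated order agrees with the simple trend.
(D) I (period 5, group 17) vs Cs (period 6, group 1): the stated order agrees with the simple trend.
The exception is (B): Si's larger, more diffuse 3p orbitals accept an added electron slightly more readily than C's compact 2p.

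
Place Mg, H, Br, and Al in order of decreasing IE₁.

First ionization energy rises across a period (greater Z_eff holds electrons more tightly) and falls down a group (valence electrons are farther from the nucleus).
Here both period and group differ, so the two effects have to be weighed against each other.
Mg > Al: this pair runs against the simple trend — see the exception note.
Br > Mg: period and group pull opposite ways; the across-period shift dominates (1140 vs 738 kJ/mol).
H > Br: period and group pull opposite ways; the down-group shift dominates (1312 vs 1140 kJ/mol).
Note the exception: Mg has a higher first ionization energy than Al, contrary to the simple trend — Al's single 3p electron is easier to remove than one from Mg's filled 3s².
Tabulated first ionization energy (kJ/mol): H 1312, Mg 738, Al 578, Br 1140.
So from highest to lowest: H > Br > Mg > Al.

H > Br > Mg > Al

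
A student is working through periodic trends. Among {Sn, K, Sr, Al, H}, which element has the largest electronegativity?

H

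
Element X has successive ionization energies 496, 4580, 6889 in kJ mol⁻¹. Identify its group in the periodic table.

Look for the largest jump between consecutive ionization energies: IE2/IE1 ≈ 9.2, far larger than any earlier ratio.
That jump marks the point where a core electron is being removed. So the atom has 1 valence electron.
A main-group element with 1 valence electron is in group 1.

Group 1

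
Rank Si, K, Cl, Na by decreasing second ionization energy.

Na > K > Cl > Si

After 1 electron has been removed, what remains? Si⁺ still has 3 valence electrons; K⁺ is the bare [Ar] core; Cl⁺ still has 6 valence electrons; Na⁺ is the bare [Ne] core.
Core electrons are held far more tightly than valence electrons, so K and Na top the IE_2 order.
Valence configurations: Si⁺ [Ne]3s²3p¹, Cl⁺ [Ne]3s²3p⁴.
Tabulated IE_2 (kJ/mol): Si 1577, K 3052, Cl 2298, Na 4562.
Putting it together, IE_2: Si < Cl < K < Na.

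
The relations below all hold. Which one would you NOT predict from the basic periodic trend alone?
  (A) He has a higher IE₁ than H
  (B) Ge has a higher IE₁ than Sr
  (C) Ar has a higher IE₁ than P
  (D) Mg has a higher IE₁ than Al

(D)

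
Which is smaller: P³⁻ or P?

P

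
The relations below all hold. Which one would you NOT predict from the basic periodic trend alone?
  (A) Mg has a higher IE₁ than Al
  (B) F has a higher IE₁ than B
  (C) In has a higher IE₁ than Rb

(A)

The general trend: IE₁ increases across a period and decreases down a group.
(A) Mg (period 3, group 2) vs Al (period 3, group 13): the stated order contradicts the simple trend.
(B) F (period 2, group 17) vs B (period 2, group 13): the stated order agrees with the simple trend.
(C) In (period 5, group 13) vs Rb (period 5, group 1): the stated order agrees with the simple trend.
The exception is (A): Al's single 3p electron is easier to remove than one from Mg's filled 3s².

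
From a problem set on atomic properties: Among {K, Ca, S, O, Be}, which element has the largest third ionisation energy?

Be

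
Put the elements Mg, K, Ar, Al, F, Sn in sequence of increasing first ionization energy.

K < Al < Sn < Mg < Ar < F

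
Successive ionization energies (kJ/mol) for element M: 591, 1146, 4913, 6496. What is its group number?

Look for the largest jump between consecutive ionization energies: IE3/IE2 ≈ 4.3, far larger than any earlier ratio.
That jump marks the point where a core electron is being removed. So the atom has 2 valence electrons.
A main-group element with 2 valence electrons is in group 2.

Group 2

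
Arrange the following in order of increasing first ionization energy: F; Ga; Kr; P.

First ionization energy rises across a period (greater Z_eff holds electrons more tightly) and falls down a group (valence electrons are farther from the nucleus).
These span different periods and groups, so the two trends combine.
P > Ga: both effects reinforce here, so P is clearly the higher of the two.
Kr > P: the two effects oppose for this pair; the across-period effect wins (1351 vs 1012 kJ/mol).
F > Kr: the two effects oppose for this pair; the down-group effect wins (1681 vs 1351 kJ/mol).
Approximate values (kJ/mol): F 1681, P 1012, Ga 579, Kr 1351.
So from lowest to highest: Ga < P < Kr < F.

Ga < P < Kr < F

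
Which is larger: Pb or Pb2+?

Forming Pb2+ removes 2 electrons from Pb. Fewer electrons for the same nuclear charge means less shielding and a higher Z_eff on the remaining electrons.
A cation is smaller than its parent atom: Pb2+ < Pb.

Pb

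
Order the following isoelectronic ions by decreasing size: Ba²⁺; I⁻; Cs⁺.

I⁻, Cs⁺, Ba²⁺

All of these have 54 electrons, so size is governed by nuclear charge alone: the more protons, the stronger the pull on the same electron cloud, and the smaller the ion.
Nuclear charges: Ba²⁺ (Z=56), Cs⁺ (Z=55), I⁻ (Z=53).
Largest to smallest: I⁻ > Cs⁺ > Ba²⁺.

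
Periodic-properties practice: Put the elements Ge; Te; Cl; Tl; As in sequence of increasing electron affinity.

Tl < As < Ge < Te < Cl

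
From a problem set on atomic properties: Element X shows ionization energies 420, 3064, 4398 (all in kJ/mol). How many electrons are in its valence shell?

1

Look for the largest jump between consecutive ionization energies: IE2/IE1 ≈ 7.3, far larger than any earlier ratio.
That jump marks the point where a core electron is being removed. So the atom has 1 valence electron.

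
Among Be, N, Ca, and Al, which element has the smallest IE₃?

Al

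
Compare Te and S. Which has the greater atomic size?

S is in period 3, group 16; Te is in period 5, group 16.
Across a period the added protons contract the valence shell; down a group each new principal shell makes the atom larger.
All are in group 16, so atomic radius increases down the group.
So Te has the greater atomic size (Te > S).

Te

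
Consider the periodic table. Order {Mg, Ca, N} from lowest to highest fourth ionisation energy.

Ca < N < Mg

IE_4 is the cost of taking one more electron from the +3 cation: Mg³⁺ is already 1 electron into the core; Ca³⁺ is already 1 electron into the core; N³⁺ still has 2 valence electrons.
Usually core removal costs more than valence removal, but here the competition is close: a tightly held n=2 valence electron can cost more to remove than an n=3 core electron, so the actual values have to decide it.
Tabulated IE_4 (kJ/mol): Mg 10543, Ca 6491, N 7475.
Putting it together, IE_4: Ca < N < Mg.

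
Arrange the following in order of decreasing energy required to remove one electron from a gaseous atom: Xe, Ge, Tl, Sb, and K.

Xe > Sb > Ge > Tl > K

K is in period 4, group 1; Ge is in period 4, group 14; Sb is in period 5, group 15; Xe is in period 5, group 18; Tl is in period 6, group 13.
IE₁ increases left→right with effective nuclear charge and decreases top→bottom as the valence shell moves farther out.
Neither a single period nor a single group — weigh both effects.
Tl > K: period and group pull opposite ways; the across-period shift dominates (589 vs 419 kJ/mol).
Ge > Tl: relative to Tl, both the across-period and down-group shifts push Ge's first ionization energy up.
Sb > Ge: period and group pull opposite ways; the across-period shift dominates (831 vs 762 kJ/mol).
Xe > Sb: both are in period 5; the period trend gives Xe the larger value.
Tabulated first ionization energy (kJ/mol): K 419, Ge 762, Sb 831, Xe 1170, Tl 589.
So from highest to lowest: Xe > Sb > Ge > Tl > K.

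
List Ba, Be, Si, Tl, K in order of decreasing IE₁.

Removing the outermost electron gets harder across a period and easier down a group.
Neither a single period nor a single group — weigh both effects.
Ba > K: period and group pull opposite ways; the across-period shift dominates (503 vs 419 kJ/mol).
Tl > Ba: Tl lies to the right of Ba in period 6, so the across-period effect alone puts Tl higher.
Si > Tl: relative to Tl, both the across-period and down-group shifts push Si's first ionization energy up.
Be > Si: the two effects oppose for this pair; the down-group effect wins (900 vs 786 kJ/mol).
For reference (kJ/mol): Be 900, Si 786, K 419, Ba 503, Tl 589.
So from highest to lowest: Be > Si > Tl > Ba > K.

Be, Si, Tl, Ba, K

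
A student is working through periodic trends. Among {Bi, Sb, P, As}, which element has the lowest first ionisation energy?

P is in period 3, group 15; As is in period 4, group 15; Sb is in period 5, group 15; Bi is in period 6, group 15.
Across a period the outer electron is held more tightly (higher IE₁); down a group it sits in a higher shell, more shielded, and comes off more easily.
All are in group 15, so first ionization energy increases up the group.
The lowest first ionisation energy among these belongs to Bi.

Bi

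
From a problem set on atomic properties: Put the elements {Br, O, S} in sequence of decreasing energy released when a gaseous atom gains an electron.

Br > S > O

Adding an electron releases more energy for atoms nearer the top right (short of the noble gases).
Neither a single period nor a single group — weigh both effects.
S > O: this pair runs against the simple trend — see the exception note.
Br > S: the two effects oppose for this pair; the across-period effect wins (325 vs 200 kJ/mol).
Note the exception: S has a higher electron affinity than O, contrary to the simple trend — the compact 2p subshell of O repels the added electron more than S's larger 3p does.
Tabulated electron affinity (kJ/mol): O 141, S 200, Br 325.
So from highest to lowest: Br > S > O.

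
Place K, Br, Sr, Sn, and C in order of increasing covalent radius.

C is in period 2, group 14; K is in period 4, group 1; Br is in period 4, group 17; Sr is in period 5, group 2; Sn is in period 5, group 14.
Across a period the added protons contract the valence shell; down a group each new principal shell makes the atom larger.
These span different periods and groups, so the two trends combine.
Br > C: the two effects oppose for this pair; the down-group effect wins (114 vs 75 pm).
Sn > Br: both effects reinforce here, so Sn is clearly the larger of the two.
Sr > Sn: Sr lies to the left of Sn in period 5, so the across-period effect alone puts Sr larger.
K > Sr: the two effects oppose for this pair; the across-period effect wins (196 vs 185 pm).
For reference (pm): C 75, K 196, Br 114, Sr 185, Sn 140.
So from smallest to largest: C < Br < Sn < Sr < K.

C < Br < Sn < Sr < K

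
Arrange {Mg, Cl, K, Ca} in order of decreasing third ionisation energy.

Mg > Ca > K > Cl

IE_3 is the cost of taking one more electron from the +2 cation: Mg²⁺ is the bare [Ne] core; Cl²⁺ still has 5 valence electrons; K²⁺ is already 1 electron into the core; Ca²⁺ is the bare [Ar] core.
Core electrons are held far more tightly than valence electrons, so K, Ca and Mg top the IE_3 order.
The numbers (kJ/mol): Mg 7733, Cl 3822, K 4420, Ca 4912.
Overall IE_3 order: Cl < K < Ca < Mg.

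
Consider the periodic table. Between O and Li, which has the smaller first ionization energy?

Li

Li is in period 2, group 1; O is in period 2, group 16.
First ionization energy rises across a period (greater Z_eff holds electrons more tightly) and falls down a group (valence electrons are farther from the nucleus).
All lie in period 2, so first ionization energy increases left to right.
So Li has the smaller first ionization energy (Li < O).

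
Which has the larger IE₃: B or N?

N

Consider each +2 ion: B²⁺ still has 1 valence electron; N²⁺ still has 3 valence electrons.
All are still removing valence electrons, so compare the +2 ions as you would atoms: IE_3 generally rises across a period (higher Z_eff) and falls down a group (larger shell), subject to the usual subshell exceptions.
Valence configurations: B²⁺ [He]2s¹, N²⁺ [He]2s²2p¹.
Approximate IE_3 values (kJ/mol): B 3660, N 4578.
Putting it together, IE_3: B < N.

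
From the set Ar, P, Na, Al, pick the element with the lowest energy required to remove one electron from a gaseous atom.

Na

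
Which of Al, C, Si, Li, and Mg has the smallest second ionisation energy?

Mg

After 1 electron has been removed, what remains? Al⁺ still has 2 valence electrons; C⁺ still has 3 valence electrons; Si⁺ still has 3 valence electrons; Li⁺ is the bare [He] core; Mg⁺ still has 1 valence electron.
Pulling an electron out of a noble-gas core costs far more than removing a remaining valence electron, so Li sits at the high end of IE_2.
Valence configurations: Al⁺ [Ne]3s², C⁺ [He]2s²2p¹, Si⁺ [Ne]3s²3p¹, Mg⁺ [Ne]3s¹.
Si⁺ loses a lone 3p electron whereas Al⁺ must break into a filled 3s² pair, so IE_2(Al) > IE_2(Si) even though Si has the higher nuclear charge.
Approximate IE_2 values (kJ/mol): Al 1817, C 2353, Si 1577, Li 7298, Mg 1451.
Hence IE_2: Mg < Si < Al < C < Li.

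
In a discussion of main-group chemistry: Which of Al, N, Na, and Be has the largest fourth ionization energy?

Be

Consider each +3 ion: Al³⁺ is the bare [Ne] core; N³⁺ still has 2 valence electrons; Na³⁺ is already 2 electrons into the core; Be³⁺ is already 1 electron into the core.
Core electrons are held far more tightly than valence electrons, so Na, Al and Be top the IE_4 order.
The numbers (kJ/mol): Al 11577, N 7475, Na 9543, Be 21007.
Hence IE_4: N < Na < Al < Be.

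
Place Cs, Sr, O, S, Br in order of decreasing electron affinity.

Br > S > O > Cs > Sr

O is in period 2, group 16; S is in period 3, group 16; Br is in period 4, group 17; Sr is in period 5, group 2; Cs is in period 6, group 1.
Atoms with high Z_eff and room in the valence shell (especially the halogens) have the most exothermic electron affinities.
Neither a single period nor a single group — weigh both effects.
Cs > Sr: this pair runs against the simple trend — see the exception note.
O > Cs: relative to Cs, both the across-period and down-group shifts push O's electron affinity up.
S > O: this pair runs against the simple trend — see the exception note.
Br > S: the two effects oppose for this pair; the across-period effect wins (325 vs 200 kJ/mol).
Note the exception: Cs has a higher electron affinity than Sr, contrary to the simple trend — adding an electron to Sr (ns²) has to open a new, higher-energy np subshell, which is unfavourable.
Note the exception: S has a higher electron affinity than O, contrary to the simple trend — the compact 2p subshell of O repels the added electron more than S's larger 3p does.
Tabulated electron affinity (kJ/mol): O 141, S 200, Br 325, Sr 5, Cs 46.
So from highest to lowest: Br > S > O > Cs > Sr.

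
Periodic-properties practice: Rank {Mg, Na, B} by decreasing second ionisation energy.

Na, B, Mg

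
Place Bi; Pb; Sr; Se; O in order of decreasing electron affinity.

Se > O > Bi > Pb > Sr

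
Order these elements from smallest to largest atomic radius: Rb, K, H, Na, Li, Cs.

H, Li, Na, K, Rb, Cs

H is in period 1, group 1; Li is in period 2, group 1; Na is in period 3, group 1; K is in period 4, group 1; Rb is in period 5, group 1; Cs is in period 6, group 1.
Moving right in a period, electrons are added to the same shell under a stronger nuclear pull, so atoms get smaller; moving down, a new shell is opened and atoms get larger.
All are in group 1, so atomic radius increases down the group.
So from smallest to largest: H < Li < Na < K < Rb < Cs.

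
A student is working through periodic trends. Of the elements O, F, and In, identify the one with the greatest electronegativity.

F

EN rises left→right (higher Z_eff, smaller atoms) and falls top→bottom (larger, more shielded atoms).
Neither a single period nor a single group — weigh both effects.
O > In: relative to In, both the across-period and down-group shifts push O's electronegativity up.
F > O: both are in period 2; the period trend gives F the larger value.
Approximate values (Pauling): O 3.44, F 3.98, In 1.78.
The greatest electronegativity among these belongs to F.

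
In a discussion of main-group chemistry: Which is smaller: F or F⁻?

Forming F⁻ adds 1 electron to F. More electron–electron repulsion in the same shell, with unchanged nuclear charge, lets the cloud expand.
An anion is larger than its parent atom: F⁻ > F.

F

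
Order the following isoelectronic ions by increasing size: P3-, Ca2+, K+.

Ca2+ < K+ < P3-

All of these have 18 electrons, so size is governed by nuclear charge alone: the more protons, the stronger the pull on the same electron cloud, and the smaller the ion.
Nuclear charges: Ca2+ (Z=20), K+ (Z=19), P3- (Z=15).
Smallest to largest: Ca2+ < K+ < P3-.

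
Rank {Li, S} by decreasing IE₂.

The second ionization energy removes an electron from the +1 ion. For each element: Li⁺ is the bare [He] core; S⁺ still has 5 valence electrons.
Pulling an electron out of a noble-gas core costs far more than removing a remaining valence electron, so Li sits at the high end of IE_2.
Approximate IE_2 values (kJ/mol): Li 7298, S 2252.
Putting it together, IE_2: S < Li.

Li > S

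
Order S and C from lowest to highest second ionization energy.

S, C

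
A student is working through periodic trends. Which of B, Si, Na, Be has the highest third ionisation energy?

The third ionization energy removes an electron from the +2 ion. For each element: B²⁺ still has 1 valence electron; Si²⁺ still has 2 valence electrons; Na²⁺ is already 1 electron into the core; Be²⁺ is the bare [He] core.
Breaking into a closed-shell core is much more expensive than removing a leftover valence electron — Na and Be have the largest IE_3 here.
Valence configurations: B²⁺ [He]2s¹, Si²⁺ [Ne]3s².
Approximate IE_3 values (kJ/mol): B 3660, Si 3232, Na 6910, Be 14849.
Hence IE_3: Si < B < Na < Be.

Be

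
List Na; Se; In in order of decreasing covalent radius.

Na is in period 3, group 1; Se is in period 4, group 16; In is in period 5, group 13.
Atomic radius shrinks across a period as nuclear charge pulls the same shell inward, and grows down a group as new shells are added.
Here both period and group differ, so the two effects have to be weighed against each other.
In > Se: relative to Se, both the across-period and down-group shifts push In's atomic radius up.
Na > In: period and group pull opposite ways; the across-period shift dominates (155 vs 142 pm).
For reference (pm): Na 155, Se 116, In 142.
So from largest to smallest: Na > In > Se.

Na > In > Se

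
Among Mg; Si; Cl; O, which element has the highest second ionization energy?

O

After 1 electron has been removed, what remains? Mg⁺ still has 1 valence electron; Si⁺ still has 3 valence electrons; Cl⁺ still has 6 valence electrons; O⁺ still has 5 valence electrons.
All are still removing valence electrons, so compare the +1 ions as you would atoms: IE_2 generally rises across a period (higher Z_eff) and falls down a group (larger shell), subject to the usual subshell exceptions.
Valence configurations: Mg⁺ [Ne]3s¹, Si⁺ [Ne]3s²3p¹, Cl⁺ [Ne]3s²3p⁴, O⁺ [He]2s²2p³.
Tabulated IE_2 (kJ/mol): Mg 1451, Si 1577, Cl 2298, O 3388.
Putting it together, IE_2: Mg < Si < Cl < O.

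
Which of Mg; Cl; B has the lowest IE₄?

Cl

The fourth ionization energy removes an electron from the +3 ion. For each element: Mg³⁺ is already 1 electron into the core; Cl³⁺ still has 4 valence electrons; B³⁺ is the bare [He] core.
Pulling an electron out of a noble-gas core costs far more than removing a remaining valence electron, so Mg and B sit at the high end of IE_4.
Approximate IE_4 values (kJ/mol): Mg 10543, Cl 5159, B 25026.
Overall IE_4 order: Cl < Mg < B.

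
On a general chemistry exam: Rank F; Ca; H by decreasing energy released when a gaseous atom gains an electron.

Adding an electron releases more energy for atoms nearer the top right (short of the noble gases).
Here both period and group differ, so the two effects have to be weighed against each other.
H > Ca: period and group pull opposite ways; the down-group shift dominates (73 vs 2 kJ/mol).
F > H: period and group pull opposite ways; the across-period shift dominates (328 vs 73 kJ/mol).
Approximate values (kJ/mol): H 73, F 328, Ca 2.
So from highest to lowest: F > H > Ca.

F > H > Ca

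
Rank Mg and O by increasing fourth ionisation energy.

O, Mg

IE_4 is the cost of taking one more electron from the +3 cation: Mg³⁺ is already 1 electron into the core; O³⁺ still has 3 valence electrons.
Breaking into a closed-shell core is much more expensive than removing a leftover valence electron — Mg has the largest IE_4 here.
The numbers (kJ/mol): Mg 10543, O 7469.
So the fourth ionization energies run O < Mg.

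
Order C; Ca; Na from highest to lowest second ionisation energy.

Na, C, Ca

After 1 electron has been removed, what remains? C⁺ still has 3 valence electrons; Ca⁺ still has 1 valence electron; Na⁺ is the bare [Ne] core.
Core electrons are held far more tightly than valence electrons, so Na tops the IE_2 order.
Valence configurations: C⁺ [He]2s²2p¹, Ca⁺ [Ar]4s¹.
Approximate IE_2 values (kJ/mol): C 2353, Ca 1145, Na 4562.
Hence IE_2: Ca < C < Na.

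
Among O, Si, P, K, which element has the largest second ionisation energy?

O

Consider each +1 ion: O⁺ still has 5 valence electrons; Si⁺ still has 3 valence electrons; P⁺ still has 4 valence electrons; K⁺ is the bare [Ar] core.
Usually core removal costs more than valence removal, but here the competition is close: a tightly held n=2 valence electron can cost more to remove than an n=3 core electron, so the actual values have to decide it.
Valence configurations: O⁺ [He]2s²2p³, Si⁺ [Ne]3s²3p¹, P⁺ [Ne]3s²3p².
Tabulated IE_2 (kJ/mol): O 3388, Si 1577, P 1907, K 3052.
Hence IE_2: Si < P < K < O.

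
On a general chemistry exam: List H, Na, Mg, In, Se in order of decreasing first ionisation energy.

H, Se, Mg, In, Na

H is in period 1, group 1; Na is in period 3, group 1; Mg is in period 3, group 2; Se is in period 4, group 16; In is in period 5, group 13.
Across a period the outer electron is held more tightly (higher IE₁); down a group it sits in a higher shell, more shielded, and comes off more easily.
Here both period and group differ, so the two effects have to be weighed against each other.
In > Na: period and group pull opposite ways; the across-period shift dominates (558 vs 496 kJ/mol).
Mg > In: the two effects oppose for this pair; the down-group effect wins (738 vs 558 kJ/mol).
Se > Mg: the two effects oppose for this pair; the across-period effect wins (941 vs 738 kJ/mol).
H > Se: the two effects oppose for this pair; the down-group effect wins (1312 vs 941 kJ/mol).
For reference (kJ/mol): H 1312, Na 496, Mg 738, Se 941, In 558.
So from highest to lowest: H > Se > Mg > In > Na.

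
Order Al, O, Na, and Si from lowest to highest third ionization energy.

Al < Si < O < Na

IE_3 is the cost of taking one more electron from the +2 cation: Al²⁺ still has 1 valence electron; O²⁺ still has 4 valence electrons; Na²⁺ is already 1 electron into the core; Si²⁺ still has 2 valence electrons.
Core electrons are held far more tightly than valence electrons, so Na tops the IE_3 order.
Valence configurations: Al²⁺ [Ne]3s¹, O²⁺ [He]2s²2p², Si²⁺ [Ne]3s².
Approximate IE_3 values (kJ/mol): Al 2745, O 5300, Na 6910, Si 3232.
Overall IE_3 order: Al < Si < O < Na.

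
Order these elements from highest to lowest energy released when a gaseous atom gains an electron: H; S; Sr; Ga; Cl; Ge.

Cl > S > Ge > H > Ga > Sr

H is in period 1, group 1; S is in period 3, group 16; Cl is in period 3, group 17; Ga is in period 4, group 13; Ge is in period 4, group 14; Sr is in period 5, group 2.
EA tends to increase across a period and decrease down a group, though the pattern is less regular than for IE or radius.
These span different periods and groups, so the two trends combine.
Ga > Sr: both effects reinforce here, so Ga is clearly the higher of the two.
H > Ga: the two effects oppose for this pair; the down-group effect wins (73 vs 29 kJ/mol).
Ge > H: period and group pull opposite ways; the across-period shift dominates (119 vs 73 kJ/mol).
S > Ge: both effects reinforce here, so S is clearly the higher of the two.
Cl > S: Cl lies to the right of S in period 3, so the across-period effect alone puts Cl higher.
For reference (kJ/mol): H 73, S 200, Cl 349, Ga 29, Ge 119, Sr 5.
So from highest to lowest: Cl > S > Ge > H > Ga > Sr.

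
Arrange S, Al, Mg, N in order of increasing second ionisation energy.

Mg < Al < S < N

The second ionization energy removes an electron from the +1 ion. For each element: S⁺ still has 5 valence electrons; Al⁺ still has 2 valence electrons; Mg⁺ still has 1 valence electron; N⁺ still has 4 valence electrons.
All are still removing valence electrons, so compare the +1 ions as you would atoms: IE_2 generally rises across a period (higher Z_eff) and falls down a group (larger shell), subject to the usual subshell exceptions.
Valence configurations: S⁺ [Ne]3s²3p³, Al⁺ [Ne]3s², Mg⁺ [Ne]3s¹, N⁺ [He]2s²2p².
The numbers (kJ/mol): S 2252, Al 1817, Mg 1451, N 2856.
Overall IE_2 order: Mg < Al < S < N.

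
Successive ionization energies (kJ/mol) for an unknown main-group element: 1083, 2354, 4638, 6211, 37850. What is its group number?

Group 14

Look for the largest jump between consecutive ionization energies: IE5/IE4 ≈ 6.1, far larger than any earlier ratio.
That jump marks the point where a core electron is being removed. So the atom has 4 valence electrons.
A main-group element with 4 valence electrons is in group 14.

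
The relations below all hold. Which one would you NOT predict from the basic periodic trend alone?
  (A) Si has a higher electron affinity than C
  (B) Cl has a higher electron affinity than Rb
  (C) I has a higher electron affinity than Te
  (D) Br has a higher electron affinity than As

(A)

The general trend: electron affinity increases across a period and decreases down a group.
(A) Si (period 3, group 14) vs C (period 2, group 14): the stated order contradicts the simple trend.
(B) Cl (period 3, group 17) vs Rb (period 5, group 1): the stated order agrees with the simple trend.
(C) I (period 5, group 17) vs Te (period 5, group 16): the stated order agrees with the simple trend.
(D) Br (period 4, group 17) vs As (period 4, group 15): the stated order agrees with the simple trend.
The exception is (A): Si's larger, more diffuse 3p orbitals accept an added electron slightly more readily than C's compact 2p.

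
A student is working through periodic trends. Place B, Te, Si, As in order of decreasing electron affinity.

B is in period 2, group 13; Si is in period 3, group 14; As is in period 4, group 15; Te is in period 5, group 16.
EA tends to increase across a period and decrease down a group, though the pattern is less regular than for IE or radius.
These sit on a diagonal, where the across-period and down-group effects partly cancel.
As > B: the two effects oppose for this pair; the across-period effect wins (78 vs 27 kJ/mol).
Si > As: period and group pull opposite ways; the down-group shift dominates (134 vs 78 kJ/mol).
Te > Si: the two effects oppose for this pair; the across-period effect wins (190 vs 134 kJ/mol).
For reference (kJ/mol): B 27, Si 134, As 78, Te 190.
So from highest to lowest: Te > Si > As > B.

Te > Si > As > B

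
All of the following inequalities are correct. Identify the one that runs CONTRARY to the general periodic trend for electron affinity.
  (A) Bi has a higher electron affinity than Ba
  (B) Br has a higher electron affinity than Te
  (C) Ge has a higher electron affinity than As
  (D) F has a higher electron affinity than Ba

The general trend: electron affinity increases across a period and decreases down a group.
(A) Bi (period 6, group 15) vs Ba (period 6, group 2): the stated order agrees with the simple trend.
(B) Br (period 4, group 17) vs Te (period 5, group 16): the stated order agrees with the simple trend.
(C) Ge (period 4, group 14) vs As (period 4, group 15): the stated order contradicts the simple trend.
(D) F (period 2, group 17) vs Ba (period 6, group 2): the stated order agrees with the simple trend.
The exception is (C): adding an electron to As's half-filled 4p³ is unfavourable, so Ge (4p²) has the more exothermic EA.

(C)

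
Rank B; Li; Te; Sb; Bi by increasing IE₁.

Li is in period 2, group 1; B is in period 2, group 13; Sb is in period 5, group 15; Te is in period 5, group 16; Bi is in period 6, group 15.
Removing the outermost electron gets harder across a period and easier down a group.
These span different periods and groups, so the two trends combine.
Bi > Li: the two effects oppose for this pair; the across-period effect wins (703 vs 520 kJ/mol).
B > Bi: the two effects oppose for this pair; the down-group effect wins (801 vs 703 kJ/mol).
Sb > B: period and group pull opposite ways; the across-period shift dominates (831 vs 801 kJ/mol).
Te > Sb: both are in period 5; the period trend gives Te the larger value.
Approximate values (kJ/mol): Li 520, B 801, Sb 831, Te 869, Bi 703.
So from lowest to highest: Li < Bi < B < Sb < Te.

Li < Bi < B < Sb < Te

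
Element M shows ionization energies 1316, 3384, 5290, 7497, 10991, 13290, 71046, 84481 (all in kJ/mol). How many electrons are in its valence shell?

Look for the largest jump between consecutive ionization energies: IE7/IE6 ≈ 5.3, far larger than any earlier ratio.
That jump marks the point where a core electron is being removed. So the atom has 6 valence electrons.

6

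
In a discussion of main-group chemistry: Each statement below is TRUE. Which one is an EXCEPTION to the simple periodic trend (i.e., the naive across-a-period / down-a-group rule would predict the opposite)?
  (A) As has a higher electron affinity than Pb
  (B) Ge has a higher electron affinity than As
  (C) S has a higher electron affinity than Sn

The general trend: electron affinity increases across a period and decreases down a group.
(A) As (period 4, group 15) vs Pb (period 6, group 14): the stated order agrees with the simple trend.
(B) Ge (period 4, group 14) vs As (period 4, group 15): the stated order contradicts the simple trend.
(C) S (period 3, group 16) vs Sn (period 5, group 14): the stated order agrees with the simple trend.
The exception is (B): adding an electron to As's half-filled 4p³ is unfavourable, so Ge (4p²) has the more exothermic EA.

(B)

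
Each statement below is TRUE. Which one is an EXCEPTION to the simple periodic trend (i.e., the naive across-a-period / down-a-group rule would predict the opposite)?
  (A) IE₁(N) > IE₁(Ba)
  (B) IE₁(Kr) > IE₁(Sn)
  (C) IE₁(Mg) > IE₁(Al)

The general trend: first ionisation energy increases across a period and decreases down a group.
(A) N (period 2, group 15) vs Ba (period 6, group 2): the stated order agrees with the simple trend.
(B) Kr (period 4, group 18) vs Sn (period 5, group 14): the stated order agrees with the simple trend.
(C) Mg (period 3, group 2) vs Al (period 3, group 13): the stated order contradicts the simple trend.
The exception is (C): Al's single 3p electron is easier to remove than one from Mg's filled 3s².

(C)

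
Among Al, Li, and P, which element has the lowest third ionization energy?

After 2 electrons have been removed, what remains? Al²⁺ still has 1 valence electron; Li²⁺ is already 1 electron into the core; P²⁺ still has 3 valence electrons.
Breaking into a closed-shell core is much more expensive than removing a leftover valence electron — Li has the largest IE_3 here.
Valence configurations: Al²⁺ [Ne]3s¹, P²⁺ [Ne]3s²3p¹.
Tabulated IE_3 (kJ/mol): Al 2745, Li 11815, P 2914.
Hence IE_3: Al < P < Li.

Al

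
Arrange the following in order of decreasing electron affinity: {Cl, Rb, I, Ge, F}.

Cl > F > I > Ge > Rb

F is in period 2, group 17; Cl is in period 3, group 17; Ge is in period 4, group 14; Rb is in period 5, group 1; I is in period 5, group 17.
Adding an electron releases more energy for atoms nearer the top right (short of the noble gases).
Here both period and group differ, so the two effects have to be weighed against each other.
Ge > Rb: relative to Rb, both the across-period and down-group shifts push Ge's electron affinity up.
I > Ge: period and group pull opposite ways; the across-period shift dominates (295 vs 119 kJ/mol).
F > I: F sits above I in group 17, so the down-group effect alone puts F higher.
Cl > F: this pair runs against the simple trend — see the exception note.
Note the exception: Cl has a higher electron affinity than F, contrary to the simple trend — F's small 2p subshell makes the incoming electron feel strong e⁻–e⁻ repulsion, so Cl actually releases more energy on gaining an electron.
Tabulated electron affinity (kJ/mol): F 328, Cl 349, Ge 119, Rb 47, I 295.
So from highest to lowest: Cl > F > I > Ge > Rb.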